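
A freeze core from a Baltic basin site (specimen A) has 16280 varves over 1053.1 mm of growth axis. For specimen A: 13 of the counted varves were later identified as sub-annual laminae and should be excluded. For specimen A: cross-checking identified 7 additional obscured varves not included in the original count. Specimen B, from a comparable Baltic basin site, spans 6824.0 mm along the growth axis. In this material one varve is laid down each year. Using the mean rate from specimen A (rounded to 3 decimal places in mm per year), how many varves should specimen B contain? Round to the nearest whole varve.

Specimen A: correcting the raw count gives 16280 − 13 + 7 = 16274 true varves.
A: Extension rate ≈ 1053.1 / 16274 = 0.065 mm/year.
Specimen B: 6824.0 mm / 0.065 mm per year = 104984.62 years ≈ 104985 varves.

104985 varves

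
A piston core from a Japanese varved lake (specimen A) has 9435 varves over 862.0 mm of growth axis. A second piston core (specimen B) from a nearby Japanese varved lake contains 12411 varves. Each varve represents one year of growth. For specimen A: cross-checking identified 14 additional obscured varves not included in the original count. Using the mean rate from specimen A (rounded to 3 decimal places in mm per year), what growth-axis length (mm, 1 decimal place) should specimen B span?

1129.4 mm

Specimen A: true varve count = 9435 + 14 = 9449.
A: 862.0 mm over 9449 years gives 862.0 / 9449 ≈ 0.091 mm/year.
Length of B = 0.091 × 12411 = 1129.4 mm.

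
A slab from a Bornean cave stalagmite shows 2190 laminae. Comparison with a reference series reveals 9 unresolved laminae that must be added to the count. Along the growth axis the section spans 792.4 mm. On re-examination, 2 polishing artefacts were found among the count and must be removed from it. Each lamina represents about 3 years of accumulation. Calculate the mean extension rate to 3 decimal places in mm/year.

Correcting the raw count gives 2190 − 2 + 9 = 2197 true laminae.
2197 laminae at 3 years each span 2197 × 3 = 6591 years.
792.4 mm over 6591 years gives 792.4 / 6591 ≈ 0.120 mm/year.

0.120 mm/year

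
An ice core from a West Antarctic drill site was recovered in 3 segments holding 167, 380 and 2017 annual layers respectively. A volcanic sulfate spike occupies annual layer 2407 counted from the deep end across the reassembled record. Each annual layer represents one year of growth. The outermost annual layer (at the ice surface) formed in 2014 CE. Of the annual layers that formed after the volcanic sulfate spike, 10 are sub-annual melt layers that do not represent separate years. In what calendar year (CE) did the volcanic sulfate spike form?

Total annual layers = 167 + 380 + 2017 = 2564.
Between annual layer 2407 and the ice surface there are 2564 − 2407 = 157 annual layers.
Removing the 10 false annual layers leaves 157 − 10 = 147 true annual layers beyond the volcanic sulfate spike.
2014 − 147 = 1867 CE.

1867 CE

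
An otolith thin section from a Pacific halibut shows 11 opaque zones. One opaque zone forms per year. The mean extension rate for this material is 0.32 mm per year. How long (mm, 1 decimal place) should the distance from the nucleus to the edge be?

3.5 mm

11 years of growth are recorded.
Predicted length = 0.32 mm/year × 11 years = 3.5 mm.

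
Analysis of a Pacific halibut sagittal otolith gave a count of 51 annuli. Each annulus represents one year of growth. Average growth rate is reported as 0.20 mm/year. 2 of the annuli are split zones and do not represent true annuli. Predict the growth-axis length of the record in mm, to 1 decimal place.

Correcting the raw count gives 51 − 2 = 49 true annuli.
Length ≈ 0.20 × 49 = 9.8 mm.

9.8 mm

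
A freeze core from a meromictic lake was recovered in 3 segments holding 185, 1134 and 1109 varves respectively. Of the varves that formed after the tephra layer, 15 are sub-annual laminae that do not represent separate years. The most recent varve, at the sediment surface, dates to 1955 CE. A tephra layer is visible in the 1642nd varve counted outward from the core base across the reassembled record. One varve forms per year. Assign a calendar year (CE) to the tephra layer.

Total varves = 185 + 1134 + 1109 = 2428.
The tephra layer sits at varve 1642 from the core base, so 2428 − 1642 = 786 varves formed after it.
786 − 15 false = 771 true varves after the tephra layer.
1955 − 771 = 1184 CE.

1184 CE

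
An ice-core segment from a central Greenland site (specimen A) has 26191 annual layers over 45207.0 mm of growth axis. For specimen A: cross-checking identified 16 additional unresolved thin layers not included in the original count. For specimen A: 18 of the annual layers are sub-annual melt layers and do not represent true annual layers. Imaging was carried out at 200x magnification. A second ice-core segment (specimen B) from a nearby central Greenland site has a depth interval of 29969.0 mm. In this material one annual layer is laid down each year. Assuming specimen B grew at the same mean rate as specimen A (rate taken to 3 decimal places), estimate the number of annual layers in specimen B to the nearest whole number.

Specimen A: true annual layer count = 26191 − 18 + 16 = 26189.
A: Mean rate = 45207.0 mm / 26189 years ≈ 1.726 mm per year.
Specimen B: 29969.0 mm / 1.726 mm per year = 17363.27 years ≈ 17363 annual layers.

17363 annual layers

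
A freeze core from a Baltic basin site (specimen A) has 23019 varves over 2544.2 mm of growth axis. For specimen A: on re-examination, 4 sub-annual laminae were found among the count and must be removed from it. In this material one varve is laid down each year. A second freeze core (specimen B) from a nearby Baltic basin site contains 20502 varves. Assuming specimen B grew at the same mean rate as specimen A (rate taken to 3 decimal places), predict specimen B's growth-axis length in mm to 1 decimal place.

Specimen A: correcting the raw count gives 23019 − 4 = 23015 true varves.
A: 2544.2 mm over 23015 years gives 2544.2 / 23015 ≈ 0.111 mm/year.
For B, 0.111 mm/year × 20502 years = 2275.7 mm.

2275.7 mm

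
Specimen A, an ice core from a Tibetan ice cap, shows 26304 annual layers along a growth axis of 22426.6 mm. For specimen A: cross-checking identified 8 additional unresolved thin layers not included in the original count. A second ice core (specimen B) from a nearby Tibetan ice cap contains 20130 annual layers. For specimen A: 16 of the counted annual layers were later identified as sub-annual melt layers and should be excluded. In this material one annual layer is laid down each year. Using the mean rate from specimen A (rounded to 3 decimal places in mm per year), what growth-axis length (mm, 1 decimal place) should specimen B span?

Specimen A: after corrections the count is 26304 − 16 + 8 = 26296 annual layers.
A: 22426.6 mm over 26296 years gives 22426.6 / 26296 ≈ 0.853 mm/yr.
Length of B = 0.853 × 20130 = 17170.9 mm.

17170.9 mm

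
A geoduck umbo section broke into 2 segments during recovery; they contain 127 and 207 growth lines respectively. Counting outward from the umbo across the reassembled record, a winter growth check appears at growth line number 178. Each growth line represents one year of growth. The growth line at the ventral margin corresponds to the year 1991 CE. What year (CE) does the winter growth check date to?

Total growth lines = 127 + 207 = 334.
334 − 178 = 156 growth lines lie beyond the winter growth check toward the ventral margin.
Counting back 156 years from 1991 CE places the winter growth check in 1991 − 156 = 1835 CE.

1835 CE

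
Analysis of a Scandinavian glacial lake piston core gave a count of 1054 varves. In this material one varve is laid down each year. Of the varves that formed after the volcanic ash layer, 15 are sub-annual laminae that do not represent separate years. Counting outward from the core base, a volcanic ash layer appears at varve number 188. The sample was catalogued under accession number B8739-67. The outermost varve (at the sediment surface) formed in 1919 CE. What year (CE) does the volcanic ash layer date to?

The volcanic ash layer sits at varve 188 from the core base, so 1054 − 188 = 866 varves formed after it.
Excluding 15 false varves: 866 − 15 = 851.
Counting back 851 years from 1919 CE places the volcanic ash layer in 1919 − 851 = 1068 CE.

1068 CE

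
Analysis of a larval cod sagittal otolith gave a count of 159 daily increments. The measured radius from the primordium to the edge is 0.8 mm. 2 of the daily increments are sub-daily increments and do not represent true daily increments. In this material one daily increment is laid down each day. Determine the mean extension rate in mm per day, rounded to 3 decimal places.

0.005 mm per day

Correcting the raw count gives 159 − 2 = 157 true daily increments.
0.8 mm over 157 days gives 0.8 / 157 ≈ 0.005 mm per day.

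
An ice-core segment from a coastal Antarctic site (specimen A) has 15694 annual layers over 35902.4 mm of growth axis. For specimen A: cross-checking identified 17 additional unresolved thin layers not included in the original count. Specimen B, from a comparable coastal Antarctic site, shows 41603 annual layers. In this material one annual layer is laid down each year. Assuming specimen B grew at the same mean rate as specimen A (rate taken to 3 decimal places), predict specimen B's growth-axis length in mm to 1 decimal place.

Specimen A: true annual layer count = 15694 + 17 = 15711.
A: 35902.4 mm over 15711 years gives 35902.4 / 15711 ≈ 2.285 mm/year.
Length of B = 2.285 × 41603 = 95062.9 mm.

95062.9 mm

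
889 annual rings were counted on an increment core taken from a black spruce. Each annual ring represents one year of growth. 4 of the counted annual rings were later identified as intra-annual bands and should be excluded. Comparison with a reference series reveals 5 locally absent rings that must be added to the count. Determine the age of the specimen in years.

After corrections the count is 889 − 4 + 5 = 890 annual rings.
With a one-to-one annual ring periodicity this is 890 years.

890 yr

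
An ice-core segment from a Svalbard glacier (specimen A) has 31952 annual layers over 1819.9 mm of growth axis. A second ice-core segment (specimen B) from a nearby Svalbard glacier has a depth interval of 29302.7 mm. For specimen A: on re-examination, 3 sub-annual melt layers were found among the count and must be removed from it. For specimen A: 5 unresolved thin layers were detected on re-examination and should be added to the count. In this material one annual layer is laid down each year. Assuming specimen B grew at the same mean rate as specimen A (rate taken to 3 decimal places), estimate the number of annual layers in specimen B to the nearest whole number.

Specimen A: after corrections the count is 31952 − 3 + 5 = 31954 annual layers.
A: Mean rate = 1819.9 mm / 31954 years ≈ 0.057 mm/yr.
For B, 29302.7 / 0.057 = 514082.46 years ≈ 514082 annual layers.

514082 annual layers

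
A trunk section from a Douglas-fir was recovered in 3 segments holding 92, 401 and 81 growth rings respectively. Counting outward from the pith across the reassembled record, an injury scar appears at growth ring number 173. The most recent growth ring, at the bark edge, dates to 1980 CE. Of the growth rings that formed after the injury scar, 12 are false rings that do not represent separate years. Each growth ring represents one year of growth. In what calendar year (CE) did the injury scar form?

Total growth rings = 92 + 401 + 81 = 574.
Between growth ring 173 and the bark edge there are 574 − 173 = 401 growth rings.
Removing the 12 false growth rings leaves 401 − 12 = 389 true growth rings beyond the injury scar.
Counting back 389 years from 1980 CE places the injury scar in 1980 − 389 = 1591 CE.

1591 CE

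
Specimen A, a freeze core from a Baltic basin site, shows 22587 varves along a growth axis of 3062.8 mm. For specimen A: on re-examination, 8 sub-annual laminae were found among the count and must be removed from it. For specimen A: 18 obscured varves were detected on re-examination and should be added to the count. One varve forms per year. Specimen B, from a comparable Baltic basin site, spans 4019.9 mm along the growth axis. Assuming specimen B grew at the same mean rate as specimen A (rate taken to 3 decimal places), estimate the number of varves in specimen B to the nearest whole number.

Specimen A: after corrections the count is 22587 − 8 + 18 = 22597 varves.
A: Mean rate = 3062.8 mm / 22597 years ≈ 0.136 mm per year.
B spans 4019.9 / 0.136 = 29558.09 years ≈ 29558 varves.

29558 varves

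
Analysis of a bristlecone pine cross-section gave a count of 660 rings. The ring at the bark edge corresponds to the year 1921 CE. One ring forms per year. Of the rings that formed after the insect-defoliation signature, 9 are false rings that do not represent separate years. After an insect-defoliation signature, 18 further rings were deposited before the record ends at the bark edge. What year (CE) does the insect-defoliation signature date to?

There are 18 rings younger than the insect-defoliation signature.
18 − 9 false = 9 true rings after the insect-defoliation signature.
The ring at the bark edge is 1921 CE, so the insect-defoliation signature dates to 1921 − 9 = 1912 CE.

1912 CE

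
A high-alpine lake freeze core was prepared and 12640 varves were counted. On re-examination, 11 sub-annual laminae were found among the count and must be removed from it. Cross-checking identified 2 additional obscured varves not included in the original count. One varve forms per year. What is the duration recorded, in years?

12631 yr

True varve count = 12640 − 11 + 2 = 12631.
One varve per year makes the duration 12631 years.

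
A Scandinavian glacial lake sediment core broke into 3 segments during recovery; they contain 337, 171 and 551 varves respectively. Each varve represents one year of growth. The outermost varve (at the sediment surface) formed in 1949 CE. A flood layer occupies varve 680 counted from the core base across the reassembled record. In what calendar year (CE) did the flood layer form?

Total varves = 337 + 171 + 551 = 1059.
The flood layer sits at varve 680 from the core base, so 1059 − 680 = 379 varves formed after it.
Counting back 379 years from 1949 CE places the flood layer in 1949 − 379 = 1570 CE.

1570 CE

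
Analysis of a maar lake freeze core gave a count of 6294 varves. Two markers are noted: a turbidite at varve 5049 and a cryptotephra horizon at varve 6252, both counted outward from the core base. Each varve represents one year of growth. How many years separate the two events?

1203 years

Separation: 6252 − 5049 = 1203 varves.
That is 1203 years at one varve per year.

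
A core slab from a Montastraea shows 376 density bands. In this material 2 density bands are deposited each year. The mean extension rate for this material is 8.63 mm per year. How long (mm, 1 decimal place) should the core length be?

1622.4 mm

With 2 density bands per year, 376 / 2 = 188 years.
188 years at 8.63 mm/year gives 8.63 × 188 = 1622.4 mm.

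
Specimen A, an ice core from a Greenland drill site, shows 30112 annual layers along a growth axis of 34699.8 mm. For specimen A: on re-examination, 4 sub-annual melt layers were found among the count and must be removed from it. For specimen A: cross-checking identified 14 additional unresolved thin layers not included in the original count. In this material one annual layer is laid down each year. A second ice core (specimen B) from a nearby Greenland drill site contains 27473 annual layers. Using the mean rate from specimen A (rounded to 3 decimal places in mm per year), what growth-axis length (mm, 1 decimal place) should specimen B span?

Specimen A: correcting the raw count gives 30112 − 4 + 14 = 30122 true annual layers.
A: Extension rate ≈ 34699.8 / 30122 = 1.152 mm/yr.
Length of B = 1.152 × 27473 = 31648.9 mm.

31648.9 mm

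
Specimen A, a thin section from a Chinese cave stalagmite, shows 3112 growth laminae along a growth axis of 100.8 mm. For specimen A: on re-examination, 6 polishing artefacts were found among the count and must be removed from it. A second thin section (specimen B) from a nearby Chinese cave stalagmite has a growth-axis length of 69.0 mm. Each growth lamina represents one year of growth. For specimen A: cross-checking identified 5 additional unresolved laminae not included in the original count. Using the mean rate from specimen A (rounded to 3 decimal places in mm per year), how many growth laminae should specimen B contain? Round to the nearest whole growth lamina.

2156 growth laminae

Specimen A: true growth lamina count = 3112 − 6 + 5 = 3111.
A: 100.8 mm over 3111 years gives 100.8 / 3111 ≈ 0.032 mm/year.
For B, 69.0 / 0.032 = 2156.25 years ≈ 2156 growth laminae.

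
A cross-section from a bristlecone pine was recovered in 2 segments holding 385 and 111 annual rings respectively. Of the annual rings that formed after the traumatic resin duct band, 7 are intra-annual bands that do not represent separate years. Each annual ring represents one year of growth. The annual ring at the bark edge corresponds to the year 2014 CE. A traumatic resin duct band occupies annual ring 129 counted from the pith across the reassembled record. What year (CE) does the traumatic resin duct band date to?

Total annual rings = 385 + 111 = 496.
496 − 129 = 367 annual rings lie beyond the traumatic resin duct band toward the bark edge.
Excluding 7 false annual rings: 367 − 7 = 360.
2014 − 360 = 1654 CE.

1654 CE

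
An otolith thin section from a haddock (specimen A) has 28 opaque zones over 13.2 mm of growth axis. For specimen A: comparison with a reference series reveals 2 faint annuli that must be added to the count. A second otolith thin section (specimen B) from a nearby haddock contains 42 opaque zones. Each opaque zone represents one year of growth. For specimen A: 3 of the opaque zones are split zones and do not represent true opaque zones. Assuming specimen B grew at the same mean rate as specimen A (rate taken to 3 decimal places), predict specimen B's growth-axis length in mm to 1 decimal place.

Specimen A: adjusted count: 28 − 3 + 2 = 27 opaque zones.
A: Mean rate = 13.2 mm / 27 years ≈ 0.489 mm/year.
Length of B = 0.489 × 42 = 20.5 mm.

20.5 mm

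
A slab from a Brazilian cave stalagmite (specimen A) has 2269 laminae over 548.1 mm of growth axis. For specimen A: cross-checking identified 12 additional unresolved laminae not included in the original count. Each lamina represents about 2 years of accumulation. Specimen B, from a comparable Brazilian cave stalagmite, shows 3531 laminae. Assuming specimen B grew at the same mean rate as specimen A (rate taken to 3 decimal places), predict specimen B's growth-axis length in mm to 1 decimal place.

847.4 mm

Specimen A: true lamina count = 2269 + 12 = 2281.
Specimen A: multiplying by 2 years per lamina: 2281 × 2 = 4562 years.
A: Mean rate = 548.1 mm / 4562 years ≈ 0.120 mm/yr.
Specimen B: 3531 laminae at 2 years each span 3531 × 2 = 7062 years. B's length ≈ 0.120 × 7062 = 847.4 mm.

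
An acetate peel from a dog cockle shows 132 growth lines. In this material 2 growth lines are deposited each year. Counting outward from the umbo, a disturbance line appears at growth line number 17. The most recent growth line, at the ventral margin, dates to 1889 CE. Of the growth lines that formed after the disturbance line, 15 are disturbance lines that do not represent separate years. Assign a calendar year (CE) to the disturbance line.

The disturbance line sits at growth line 17 from the umbo, so 132 − 17 = 115 growth lines formed after it.
Excluding 15 false growth lines: 115 − 15 = 100.
100 growth lines at 2 per year is 100 / 2 = 50 years.
Counting back 50 years from 1889 CE places the disturbance line in 1889 − 50 = 1839 CE.

1839 CE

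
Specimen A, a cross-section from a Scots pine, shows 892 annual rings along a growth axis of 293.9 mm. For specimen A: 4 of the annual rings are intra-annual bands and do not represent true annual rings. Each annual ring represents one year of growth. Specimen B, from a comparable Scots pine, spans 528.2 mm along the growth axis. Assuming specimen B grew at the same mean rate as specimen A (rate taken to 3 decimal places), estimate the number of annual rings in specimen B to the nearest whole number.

1596 annual rings

Specimen A: adjusted count: 892 − 4 = 888 annual rings.
A: 293.9 mm over 888 years gives 293.9 / 888 ≈ 0.331 mm/yr.
Specimen B: 528.2 mm / 0.331 mm per year = 1595.77 years ≈ 1596 annual rings.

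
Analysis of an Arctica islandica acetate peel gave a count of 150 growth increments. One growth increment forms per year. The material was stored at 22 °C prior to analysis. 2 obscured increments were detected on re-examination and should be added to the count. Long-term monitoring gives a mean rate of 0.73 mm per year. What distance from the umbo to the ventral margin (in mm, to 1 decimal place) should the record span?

After corrections the count is 150 + 2 = 152 growth increments.
152 years at 0.73 mm/year gives 0.73 × 152 = 111.0 mm.

111.0 mm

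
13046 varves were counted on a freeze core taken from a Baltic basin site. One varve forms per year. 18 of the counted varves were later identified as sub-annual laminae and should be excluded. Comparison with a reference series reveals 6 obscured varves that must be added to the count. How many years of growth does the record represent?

After corrections the count is 13046 − 18 + 6 = 13034 varves.
One varve per year makes the duration 13034 years.

13034 yr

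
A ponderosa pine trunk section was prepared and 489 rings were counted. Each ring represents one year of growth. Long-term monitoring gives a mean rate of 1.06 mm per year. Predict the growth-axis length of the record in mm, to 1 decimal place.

The record spans 489 years at 1.06 mm per year.
Predicted length = 1.06 mm/year × 489 years = 518.3 mm.

518.3 mm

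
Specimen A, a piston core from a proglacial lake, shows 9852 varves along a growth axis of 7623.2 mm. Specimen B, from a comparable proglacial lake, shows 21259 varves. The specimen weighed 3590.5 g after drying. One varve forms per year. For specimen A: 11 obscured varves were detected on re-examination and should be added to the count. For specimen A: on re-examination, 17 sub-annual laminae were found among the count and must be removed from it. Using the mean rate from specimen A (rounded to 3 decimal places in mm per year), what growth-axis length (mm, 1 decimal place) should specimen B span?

Specimen A: correcting the raw count gives 9852 − 17 + 11 = 9846 true varves.
A: 7623.2 mm over 9846 years gives 7623.2 / 9846 ≈ 0.774 mm/yr.
B's length ≈ 0.774 × 21259 = 16454.5 mm.

16454.5 mm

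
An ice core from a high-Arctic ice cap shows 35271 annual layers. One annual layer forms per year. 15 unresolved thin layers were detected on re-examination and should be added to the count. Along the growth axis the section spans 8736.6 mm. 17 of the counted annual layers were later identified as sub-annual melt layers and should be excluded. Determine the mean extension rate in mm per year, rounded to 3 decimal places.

0.248 mm per year

True annual layer count = 35271 − 17 + 15 = 35269.
Extension rate ≈ 8736.6 / 35269 = 0.248 mm per year.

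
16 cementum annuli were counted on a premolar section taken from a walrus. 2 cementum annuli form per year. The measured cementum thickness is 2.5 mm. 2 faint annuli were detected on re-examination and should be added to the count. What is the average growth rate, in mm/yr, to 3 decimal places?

True cementum annulus count = 16 + 2 = 18.
18 cementum annuli at 2 per year is 18 / 2 = 9 years.
Mean rate = 2.5 mm / 9 years ≈ 0.278 mm/yr.

0.278 mm/yr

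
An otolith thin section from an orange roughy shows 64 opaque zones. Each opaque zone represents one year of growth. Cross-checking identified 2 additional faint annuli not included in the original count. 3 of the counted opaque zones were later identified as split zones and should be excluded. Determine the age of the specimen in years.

After corrections the count is 64 − 3 + 2 = 63 opaque zones.
At one opaque zone per year, that is 63 years.

63 yr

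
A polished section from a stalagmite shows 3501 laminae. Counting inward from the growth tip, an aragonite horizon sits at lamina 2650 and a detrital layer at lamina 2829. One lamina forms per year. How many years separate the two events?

Separation: 2829 − 2650 = 179 laminae.
At one lamina per year, 179 years elapsed between them.

179 years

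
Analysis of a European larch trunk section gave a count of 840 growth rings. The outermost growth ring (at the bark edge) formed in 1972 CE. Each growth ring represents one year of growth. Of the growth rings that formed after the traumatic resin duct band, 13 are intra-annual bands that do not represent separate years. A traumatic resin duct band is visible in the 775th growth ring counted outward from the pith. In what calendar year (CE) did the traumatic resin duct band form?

1920 CE

The traumatic resin duct band sits at growth ring 775 from the pith, so 840 − 775 = 65 growth rings formed after it.
Excluding 13 false growth rings: 65 − 13 = 52.
1972 − 52 = 1920 CE.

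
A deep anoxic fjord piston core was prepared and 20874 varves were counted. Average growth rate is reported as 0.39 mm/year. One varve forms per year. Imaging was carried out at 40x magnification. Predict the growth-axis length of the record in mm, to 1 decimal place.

The record spans 20874 years at 0.39 mm per year.
Length ≈ 0.39 × 20874 = 8140.9 mm.

8140.9 mm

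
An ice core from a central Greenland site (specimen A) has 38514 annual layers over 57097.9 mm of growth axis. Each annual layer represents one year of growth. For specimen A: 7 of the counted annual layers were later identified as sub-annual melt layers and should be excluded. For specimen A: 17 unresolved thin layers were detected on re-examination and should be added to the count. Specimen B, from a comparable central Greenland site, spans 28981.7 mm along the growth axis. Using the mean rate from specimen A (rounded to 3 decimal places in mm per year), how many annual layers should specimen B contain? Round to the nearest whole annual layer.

19556 annual layers

Specimen A: correcting the raw count gives 38514 − 7 + 17 = 38524 true annual layers.
A: 57097.9 mm over 38524 years gives 57097.9 / 38524 ≈ 1.482 mm/yr.
Specimen B: 28981.7 mm / 1.482 mm per year = 19555.80 years ≈ 19556 annual layers.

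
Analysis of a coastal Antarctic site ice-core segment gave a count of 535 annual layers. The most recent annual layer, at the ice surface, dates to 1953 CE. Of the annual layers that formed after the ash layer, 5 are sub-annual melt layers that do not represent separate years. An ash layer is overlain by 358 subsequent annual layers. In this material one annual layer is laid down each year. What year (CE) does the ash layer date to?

1600 CE

There are 358 annual layers younger than the ash layer.
Excluding 5 false annual layers: 358 − 5 = 353.
Counting back 353 years from 1953 CE places the ash layer in 1953 − 353 = 1600 CE.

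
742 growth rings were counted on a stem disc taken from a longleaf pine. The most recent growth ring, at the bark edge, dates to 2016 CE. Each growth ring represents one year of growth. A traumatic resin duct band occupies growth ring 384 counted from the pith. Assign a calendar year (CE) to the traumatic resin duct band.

1658 CE

Between growth ring 384 and the bark edge there are 742 − 384 = 358 growth rings.
2016 − 358 = 1658 CE.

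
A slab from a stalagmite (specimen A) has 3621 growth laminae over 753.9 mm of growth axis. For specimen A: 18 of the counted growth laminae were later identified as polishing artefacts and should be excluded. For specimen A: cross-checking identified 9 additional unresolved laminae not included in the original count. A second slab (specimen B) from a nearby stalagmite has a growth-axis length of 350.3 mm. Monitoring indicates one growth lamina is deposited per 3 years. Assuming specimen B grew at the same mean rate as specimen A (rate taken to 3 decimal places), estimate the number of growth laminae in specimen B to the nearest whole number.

1668 growth laminae

Specimen A: after corrections the count is 3621 − 18 + 9 = 3612 growth laminae.
Specimen A: multiplying by 3 years per growth lamina: 3612 × 3 = 10836 years.
A: Mean rate = 753.9 mm / 10836 years ≈ 0.070 mm per year.
B spans 350.3 / 0.070 = 5004.29 years; at 3 years per growth lamina that is 5004.29 / 3 ≈ 1668 growth laminae.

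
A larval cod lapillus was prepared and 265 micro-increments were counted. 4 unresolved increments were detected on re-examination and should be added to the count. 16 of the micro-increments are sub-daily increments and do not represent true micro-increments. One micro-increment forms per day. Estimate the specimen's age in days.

Correcting the raw count gives 265 − 16 + 4 = 253 true micro-increments.
At one micro-increment per day, that is 253 days.

253 days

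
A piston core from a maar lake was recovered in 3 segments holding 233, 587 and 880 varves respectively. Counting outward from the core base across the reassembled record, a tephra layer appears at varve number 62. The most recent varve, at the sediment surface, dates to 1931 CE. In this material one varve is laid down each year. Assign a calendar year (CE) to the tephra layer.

293 CE

Total varves = 233 + 587 + 880 = 1700.
1700 − 62 = 1638 varves lie beyond the tephra layer toward the sediment surface.
Counting back 1638 years from 1931 CE places the tephra layer in 1931 − 1638 = 293 CE.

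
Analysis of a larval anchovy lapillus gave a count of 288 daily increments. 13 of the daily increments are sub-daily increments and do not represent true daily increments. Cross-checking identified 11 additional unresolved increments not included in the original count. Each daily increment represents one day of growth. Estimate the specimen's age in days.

True daily increment count = 288 − 13 + 11 = 286.
One daily increment per day makes the duration 286 days.

286 days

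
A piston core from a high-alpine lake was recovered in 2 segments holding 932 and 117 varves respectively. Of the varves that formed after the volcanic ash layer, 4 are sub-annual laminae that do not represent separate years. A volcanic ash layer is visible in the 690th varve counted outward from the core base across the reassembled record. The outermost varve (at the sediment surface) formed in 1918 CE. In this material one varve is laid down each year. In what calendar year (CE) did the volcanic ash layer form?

Total varves = 932 + 117 = 1049.
1049 − 690 = 359 varves lie beyond the volcanic ash layer toward the sediment surface.
359 − 4 false = 355 true varves after the volcanic ash layer.
1918 − 355 = 1563 CE.

1563 CE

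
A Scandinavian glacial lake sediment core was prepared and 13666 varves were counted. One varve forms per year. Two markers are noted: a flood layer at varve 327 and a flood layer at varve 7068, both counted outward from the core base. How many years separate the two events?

6741 years

Separation: 7068 − 327 = 6741 varves.
That is 6741 years at one varve per year.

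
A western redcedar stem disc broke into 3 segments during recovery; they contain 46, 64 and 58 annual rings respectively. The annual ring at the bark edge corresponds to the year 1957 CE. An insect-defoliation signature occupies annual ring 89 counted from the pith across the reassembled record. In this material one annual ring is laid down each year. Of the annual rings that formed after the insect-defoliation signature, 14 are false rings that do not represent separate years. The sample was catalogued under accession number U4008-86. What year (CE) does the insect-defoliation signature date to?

1892 CE

Total annual rings = 46 + 64 + 58 = 168.
Between annual ring 89 and the bark edge there are 168 − 89 = 79 annual rings.
Excluding 14 false annual rings: 79 − 14 = 65.
The annual ring at the bark edge is 1957 CE, so the insect-defoliation signature dates to 1957 − 65 = 1892 CE.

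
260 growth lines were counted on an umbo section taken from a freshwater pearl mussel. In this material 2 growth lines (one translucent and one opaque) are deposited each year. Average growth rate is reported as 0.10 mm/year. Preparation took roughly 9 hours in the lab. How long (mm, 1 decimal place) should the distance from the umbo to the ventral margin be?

13.0 mm

With 2 growth lines per year, 260 / 2 = 130 years.
Predicted length = 0.10 mm/year × 130 years = 13.0 mm.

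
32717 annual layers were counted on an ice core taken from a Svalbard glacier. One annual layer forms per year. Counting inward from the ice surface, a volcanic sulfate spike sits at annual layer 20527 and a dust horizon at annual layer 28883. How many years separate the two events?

Separation: 28883 − 20527 = 8356 annual layers.
That is 8356 years at one annual layer per year.

8356 yr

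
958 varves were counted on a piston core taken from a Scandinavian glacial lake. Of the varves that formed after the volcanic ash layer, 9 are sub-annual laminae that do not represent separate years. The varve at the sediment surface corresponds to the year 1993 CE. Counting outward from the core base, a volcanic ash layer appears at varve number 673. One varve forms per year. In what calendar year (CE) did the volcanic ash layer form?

1717 CE

The volcanic ash layer sits at varve 673 from the core base, so 958 − 673 = 285 varves formed after it.
285 − 9 false = 276 true varves after the volcanic ash layer.
The varve at the sediment surface is 1993 CE, so the volcanic ash layer dates to 1993 − 276 = 1717 CE.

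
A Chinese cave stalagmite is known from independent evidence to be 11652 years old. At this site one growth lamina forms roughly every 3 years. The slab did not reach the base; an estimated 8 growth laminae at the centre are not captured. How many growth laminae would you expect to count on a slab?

3876 growth laminae

One growth lamina every 3 years means 11652 / 3 = 3884 growth laminae.
3884 − 8 missed = 3876 growth laminae expected in the prepared section.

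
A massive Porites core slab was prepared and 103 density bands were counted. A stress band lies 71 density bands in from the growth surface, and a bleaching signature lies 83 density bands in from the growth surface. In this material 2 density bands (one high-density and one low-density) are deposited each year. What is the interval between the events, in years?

6 years

The two markers are separated by 83 − 71 = 12 density bands.
12 density bands at 2 per year is 12 / 2 = 6 years.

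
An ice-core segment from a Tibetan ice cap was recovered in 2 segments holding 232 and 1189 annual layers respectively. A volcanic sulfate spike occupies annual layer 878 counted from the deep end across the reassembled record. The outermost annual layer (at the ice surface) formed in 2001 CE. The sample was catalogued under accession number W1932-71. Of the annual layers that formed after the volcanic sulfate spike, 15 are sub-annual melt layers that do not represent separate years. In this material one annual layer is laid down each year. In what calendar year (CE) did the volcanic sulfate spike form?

1473 CE

Total annual layers = 232 + 1189 = 1421.
The volcanic sulfate spike sits at annual layer 878 from the deep end, so 1421 − 878 = 543 annual layers formed after it.
Excluding 15 false annual layers: 543 − 15 = 528.
2001 − 528 = 1473 CE.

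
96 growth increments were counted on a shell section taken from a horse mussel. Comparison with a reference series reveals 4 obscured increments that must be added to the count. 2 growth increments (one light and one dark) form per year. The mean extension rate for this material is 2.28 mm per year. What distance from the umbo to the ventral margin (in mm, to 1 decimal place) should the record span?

After corrections the count is 96 + 4 = 100 growth increments.
100 growth increments at 2 per year is 100 / 2 = 50 years.
Length ≈ 2.28 × 50 = 114.0 mm.

114.0 mm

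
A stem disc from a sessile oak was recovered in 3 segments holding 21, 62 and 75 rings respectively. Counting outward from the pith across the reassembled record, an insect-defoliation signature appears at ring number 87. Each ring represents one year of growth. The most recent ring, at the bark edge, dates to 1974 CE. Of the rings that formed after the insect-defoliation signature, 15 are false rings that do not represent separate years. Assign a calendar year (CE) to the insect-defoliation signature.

Total rings = 21 + 62 + 75 = 158.
Between ring 87 and the bark edge there are 158 − 87 = 71 rings.
71 − 15 false = 56 true rings after the insect-defoliation signature.
The ring at the bark edge is 1974 CE, so the insect-defoliation signature dates to 1974 − 56 = 1918 CE.

1918 CE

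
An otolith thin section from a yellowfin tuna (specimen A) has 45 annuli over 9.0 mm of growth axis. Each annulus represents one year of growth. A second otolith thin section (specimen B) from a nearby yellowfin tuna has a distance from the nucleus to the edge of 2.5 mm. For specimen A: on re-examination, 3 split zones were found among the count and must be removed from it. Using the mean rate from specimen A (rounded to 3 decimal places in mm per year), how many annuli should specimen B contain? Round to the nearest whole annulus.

12 annuli

Specimen A: adjusted count: 45 − 3 = 42 annuli.
A: Extension rate ≈ 9.0 / 42 = 0.214 mm per year.
Specimen B: 2.5 mm / 0.214 mm per year = 11.68 years ≈ 12 annuli.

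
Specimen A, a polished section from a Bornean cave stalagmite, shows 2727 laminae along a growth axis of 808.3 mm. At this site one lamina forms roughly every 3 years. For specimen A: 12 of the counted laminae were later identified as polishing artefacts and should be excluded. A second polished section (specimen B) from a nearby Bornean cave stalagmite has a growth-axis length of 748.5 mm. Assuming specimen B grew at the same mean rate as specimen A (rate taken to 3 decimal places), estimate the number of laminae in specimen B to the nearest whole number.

Specimen A: adjusted count: 2727 − 12 = 2715 laminae.
Specimen A: at 3 years per lamina, 2715 × 3 = 8145 years.
A: Extension rate ≈ 808.3 / 8145 = 0.099 mm/yr.
For B, 748.5 / 0.099 = 7560.61 years; at 3 years per lamina that is 7560.61 / 3 ≈ 2520 laminae.

2520 laminae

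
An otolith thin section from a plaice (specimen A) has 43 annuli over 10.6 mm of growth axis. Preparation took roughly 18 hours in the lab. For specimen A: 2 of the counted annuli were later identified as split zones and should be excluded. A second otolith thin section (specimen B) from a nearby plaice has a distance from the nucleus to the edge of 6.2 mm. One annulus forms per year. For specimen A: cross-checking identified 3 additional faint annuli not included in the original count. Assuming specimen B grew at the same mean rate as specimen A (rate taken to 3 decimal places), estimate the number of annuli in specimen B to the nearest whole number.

26 annuli

Specimen A: true annulus count = 43 − 2 + 3 = 44.
A: Mean rate = 10.6 mm / 44 years ≈ 0.241 mm/year.
B spans 6.2 / 0.241 = 25.73 years ≈ 26 annuli.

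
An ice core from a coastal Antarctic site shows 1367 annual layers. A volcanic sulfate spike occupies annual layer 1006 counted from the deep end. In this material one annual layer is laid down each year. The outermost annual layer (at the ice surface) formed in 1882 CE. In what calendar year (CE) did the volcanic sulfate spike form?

1521 CE

The volcanic sulfate spike sits at annual layer 1006 from the deep end, so 1367 − 1006 = 361 annual layers formed after it.
The annual layer at the ice surface is 1882 CE, so the volcanic sulfate spike dates to 1882 − 361 = 1521 CE.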